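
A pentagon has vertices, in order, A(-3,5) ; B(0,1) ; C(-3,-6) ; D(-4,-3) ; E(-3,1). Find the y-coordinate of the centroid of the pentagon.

Apply the shoelace formula. First the cross-terms c_i = x_i·y_{i+1} − x_{i+1}·y_i:
  -3, 3, -15, -13, -12  ⇒  2A = -40, A = -20.
Then Σ (y_i + y_{i+1})·c_i = 56, so ȳ = 56 / (6·(-20)) = -7/15.

-7/15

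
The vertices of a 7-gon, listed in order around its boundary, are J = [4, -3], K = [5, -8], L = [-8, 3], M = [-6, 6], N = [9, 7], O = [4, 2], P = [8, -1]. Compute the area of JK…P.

Apply Gauss's area formula: 2A = Σ (x_i·y_{i+1} − x_{i+1}·y_i), indices taken mod 7.
Cross-terms: -17, -49, -30, -96, -10, -20, -20  ⇒  Σ = -242
Area = |Σ|/2 = 121.

121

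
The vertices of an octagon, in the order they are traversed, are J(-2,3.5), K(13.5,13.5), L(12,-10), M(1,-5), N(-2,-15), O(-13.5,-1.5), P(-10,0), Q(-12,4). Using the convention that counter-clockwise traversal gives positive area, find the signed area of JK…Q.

-367.375

Apply the surveyor's formula: 2A = Σ (x_i·y_{i+1} − x_{i+1}·y_i), indices taken mod 8.
Σ = (-74.25) + (-297) + (-50) + (-25) + (-199.5) + (-15) + (-40) + (-34) = -734.75
Signed area = Σ/2 = -367.375 (negative ⇒ clockwise traversal).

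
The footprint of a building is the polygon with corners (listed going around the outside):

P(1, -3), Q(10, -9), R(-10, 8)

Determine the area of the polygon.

Apply the shoelace (surveyor's) formula: 2A = Σ (x_i·y_{i+1} − x_{i+1}·y_i), indices taken mod 3.
Cross-terms: 21, -10, 22  ⇒  Σ = 33
Area = |Σ|/2 = 16.5.

16.5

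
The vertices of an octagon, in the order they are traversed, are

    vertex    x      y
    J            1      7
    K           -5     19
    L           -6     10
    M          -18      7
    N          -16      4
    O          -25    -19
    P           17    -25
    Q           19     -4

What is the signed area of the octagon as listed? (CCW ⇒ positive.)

1096

Cross-terms: 54, 64, 138, 40, 404, 948, 407, 137  ⇒  Σ = 2192
Signed area = Σ/2 = 1096 (positive ⇒ counter-clockwise traversal).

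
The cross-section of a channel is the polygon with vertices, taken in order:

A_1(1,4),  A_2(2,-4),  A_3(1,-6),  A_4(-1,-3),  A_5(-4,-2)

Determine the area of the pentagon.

Σ = (-12) + (-8) + (-9) + (-10) + (-14) = -53
Area = |Σ|/2 = 26.5.

26.5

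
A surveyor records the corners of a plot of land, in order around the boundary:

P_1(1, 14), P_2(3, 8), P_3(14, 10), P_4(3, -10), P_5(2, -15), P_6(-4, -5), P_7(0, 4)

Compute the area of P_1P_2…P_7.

Σ = (-34) + (-82) + (-170) + (-25) + (-70) + (-16) + (-4) = -401
Area = |Σ|/2 = 200.5.

200.5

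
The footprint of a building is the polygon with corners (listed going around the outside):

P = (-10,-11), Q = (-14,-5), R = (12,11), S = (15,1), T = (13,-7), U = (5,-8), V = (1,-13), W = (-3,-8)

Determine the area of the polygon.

Apply the shoelace (surveyor's) formula: 2A = Σ (x_i·y_{i+1} − x_{i+1}·y_i), indices taken mod 8.
Σ = (-104) + (-94) + (-153) + (-118) + (-69) + (-57) + (-47) + (-47) = -689
Area = |Σ|/2 = 344.5.

344.5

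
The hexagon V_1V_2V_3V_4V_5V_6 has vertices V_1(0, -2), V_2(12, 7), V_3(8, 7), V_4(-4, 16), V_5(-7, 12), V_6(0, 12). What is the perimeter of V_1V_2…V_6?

|V_1V_2| = √((12)² + (9)²) = √225 = 15
|V_2V_3| = √((-4)² + (0)²) = √16 = 4
|V_3V_4| = √((-12)² + (9)²) = √225 = 15
|V_4V_5| = √((-3)² + (-4)²) = √25 = 5
|V_5V_6| = √((7)² + (0)²) = √49 = 7
|V_6V_1| = √((0)² + (-14)²) = √196 = 14
Perimeter = 15 + 4 + 15 + 5 + 7 + 14 = 60.

60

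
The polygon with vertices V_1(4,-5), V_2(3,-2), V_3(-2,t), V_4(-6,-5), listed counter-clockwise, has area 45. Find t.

The doubled signed area Σ (x_i y_{i+1} − x_{i+1} y_i) is linear in t.
With t=0 it equals 63; the coefficient of t is 9 (from the two edges through V_3).
So 9·t + 63 = 2·45 = 90 ⇒ t = 3.

3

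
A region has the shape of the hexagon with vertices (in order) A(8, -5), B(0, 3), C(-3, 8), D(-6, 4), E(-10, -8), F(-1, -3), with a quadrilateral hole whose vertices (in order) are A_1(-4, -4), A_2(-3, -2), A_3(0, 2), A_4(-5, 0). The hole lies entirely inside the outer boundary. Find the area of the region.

Outer boundary:
Apply Gauss's area formula: 2A = Σ (x_i·y_{i+1} − x_{i+1}·y_i), indices taken mod 6.
Cross-terms: 24, 9, 36, 88, 22, 29  ⇒  Σ = 208
Area = |Σ|/2 = 104.
Hole:
Apply the shoelace (surveyor's) formula: 2A = Σ (x_i·y_{i+1} − x_{i+1}·y_i), indices taken mod 4.
Σ = (-4) + (-6) + (10) + (20) = 20
Area = |Σ|/2 = 10.
Net area = 104 − 10 = 94.

94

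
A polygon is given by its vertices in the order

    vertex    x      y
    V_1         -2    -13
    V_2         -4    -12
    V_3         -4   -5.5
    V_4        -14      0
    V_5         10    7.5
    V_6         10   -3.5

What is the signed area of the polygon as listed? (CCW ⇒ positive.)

Apply the shoelace formula: 2A = Σ (x_i·y_{i+1} − x_{i+1}·y_i), indices taken mod 6.
Σ = (-28) + (-26) + (-77) + (-105) + (-110) + (-137) = -483
Signed area = Σ/2 = -241.5 (negative ⇒ clockwise traversal).

-241.5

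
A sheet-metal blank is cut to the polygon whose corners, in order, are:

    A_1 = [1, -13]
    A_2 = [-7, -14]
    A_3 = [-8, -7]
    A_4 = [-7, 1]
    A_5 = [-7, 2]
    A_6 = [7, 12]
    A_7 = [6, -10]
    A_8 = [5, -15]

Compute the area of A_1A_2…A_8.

281

A_1→A_2: (1)(-14) − (-7)(-13) = -105
A_2→A_3: (-7)(-7) − (-8)(-14) = -63
A_3→A_4: (-8)(1) − (-7)(-7) = -57
A_4→A_5: (-7)(2) − (-7)(1) = -7
A_5→A_6: (-7)(12) − (7)(2) = -98
A_6→A_7: (7)(-10) − (6)(12) = -142
A_7→A_8: (6)(-15) − (5)(-10) = -40
A_8→A_1: (5)(-13) − (1)(-15) = -50
Σ = -562
Area = |Σ|/2 = 281.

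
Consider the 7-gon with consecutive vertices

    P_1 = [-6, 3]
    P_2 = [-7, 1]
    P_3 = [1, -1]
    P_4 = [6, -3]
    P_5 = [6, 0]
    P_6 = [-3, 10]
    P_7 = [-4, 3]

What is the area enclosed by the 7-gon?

69.5

Apply Gauss's area formula: 2A = Σ (x_i·y_{i+1} − x_{i+1}·y_i), indices taken mod 7.
Σ = (15) + (6) + (3) + (18) + (60) + (31) + (6) = 139
Area = |Σ|/2 = 69.5.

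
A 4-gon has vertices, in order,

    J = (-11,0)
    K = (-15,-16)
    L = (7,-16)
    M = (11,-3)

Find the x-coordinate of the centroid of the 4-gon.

-2.36

Apply the shoelace (surveyor's) formula. First the cross-terms c_i = x_i·y_{i+1} − x_{i+1}·y_i:
  176, 352, 155, -33  ⇒  2A = 650, A = 325.
Then Σ (x_i + x_{i+1})·c_i = -4602, so x̄ = -4602 / (6·325) = -2.36.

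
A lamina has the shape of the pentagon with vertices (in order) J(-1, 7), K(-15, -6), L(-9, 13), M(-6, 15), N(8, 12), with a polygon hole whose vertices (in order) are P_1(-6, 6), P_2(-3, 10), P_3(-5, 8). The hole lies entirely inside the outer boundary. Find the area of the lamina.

158.5

Outer boundary:
Apply the surveyor's formula: 2A = Σ (x_i·y_{i+1} − x_{i+1}·y_i), indices taken mod 5.
Cross-terms: 111, -249, -57, -192, 68  ⇒  Σ = -319
Area = |Σ|/2 = 159.5.
Hole:
Σ = (-42) + (26) + (18) = 2
Area = |Σ|/2 = 1.
Net area = 159.5 − 1 = 158.5.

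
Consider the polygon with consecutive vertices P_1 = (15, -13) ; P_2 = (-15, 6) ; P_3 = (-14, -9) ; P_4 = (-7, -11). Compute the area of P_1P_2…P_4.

230.5

Apply the shoelace formula: 2A = Σ (x_i·y_{i+1} − x_{i+1}·y_i), indices taken mod 4.
Σ = (-105) + (219) + (91) + (256) = 461
Area = |Σ|/2 = 230.5.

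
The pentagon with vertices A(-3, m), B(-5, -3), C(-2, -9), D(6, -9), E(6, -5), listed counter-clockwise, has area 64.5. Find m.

Write out the shoelace sum; only the two edges meeting at A involve m:
2·Area = [(6·m − (-3)·(-5)) + ((-3)·(-3) − (-5)·m)] + 135
       = 11·m + 129 = 129
⇒ m = 0.

0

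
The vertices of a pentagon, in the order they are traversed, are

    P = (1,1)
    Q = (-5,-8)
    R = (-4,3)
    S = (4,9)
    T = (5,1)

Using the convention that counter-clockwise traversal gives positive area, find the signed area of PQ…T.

Apply Gauss's area formula: 2A = Σ (x_i·y_{i+1} − x_{i+1}·y_i), indices taken mod 5.
Σ = (-3) + (-47) + (-48) + (-41) + (4) = -135
Signed area = Σ/2 = -67.5 (negative ⇒ clockwise traversal).

-67.5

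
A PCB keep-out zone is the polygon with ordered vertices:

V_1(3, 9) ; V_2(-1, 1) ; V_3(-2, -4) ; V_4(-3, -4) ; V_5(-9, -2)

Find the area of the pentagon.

Σ = (12) + (6) + (-4) + (-30) + (-75) = -91
Area = |Σ|/2 = 45.5.

45.5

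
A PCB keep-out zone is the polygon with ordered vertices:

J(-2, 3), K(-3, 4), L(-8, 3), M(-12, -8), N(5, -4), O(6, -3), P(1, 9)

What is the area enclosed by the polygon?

Apply Gauss's area formula: 2A = Σ (x_i·y_{i+1} − x_{i+1}·y_i), indices taken mod 7.
J→K: (-2)(4) − (-3)(3) = 1
K→L: (-3)(3) − (-8)(4) = 23
L→M: (-8)(-8) − (-12)(3) = 100
M→N: (-12)(-4) − (5)(-8) = 88
N→O: (5)(-3) − (6)(-4) = 9
O→P: (6)(9) − (1)(-3) = 57
P→J: (1)(3) − (-2)(9) = 21
Σ = 299
Area = |Σ|/2 = 149.5.

149.5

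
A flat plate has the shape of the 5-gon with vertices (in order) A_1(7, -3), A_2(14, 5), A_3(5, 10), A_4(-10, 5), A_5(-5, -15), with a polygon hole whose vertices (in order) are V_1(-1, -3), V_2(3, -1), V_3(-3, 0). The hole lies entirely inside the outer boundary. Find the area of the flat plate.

298

Outer boundary:
A_1→A_2: (7)(5) − (14)(-3) = 77
A_2→A_3: (14)(10) − (5)(5) = 115
A_3→A_4: (5)(5) − (-10)(10) = 125
A_4→A_5: (-10)(-15) − (-5)(5) = 175
A_5→A_1: (-5)(-3) − (7)(-15) = 120
Σ = 612
Area = |Σ|/2 = 306.
Hole:
Σ = (10) + (-3) + (9) = 16
Area = |Σ|/2 = 8.
Net area = 306 − 8 = 298.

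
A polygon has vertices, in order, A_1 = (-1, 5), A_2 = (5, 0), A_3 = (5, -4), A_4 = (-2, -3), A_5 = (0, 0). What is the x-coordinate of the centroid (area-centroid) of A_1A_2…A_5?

123/68

Apply the surveyor's formula. First the cross-terms c_i = x_i·y_{i+1} − x_{i+1}·y_i:
  -25, -20, -23, 0, 0  ⇒  2A = -68, A = -34.
Then Σ (x_i + x_{i+1})·c_i = -369, so x̄ = -369 / (6·(-34)) = 123/68.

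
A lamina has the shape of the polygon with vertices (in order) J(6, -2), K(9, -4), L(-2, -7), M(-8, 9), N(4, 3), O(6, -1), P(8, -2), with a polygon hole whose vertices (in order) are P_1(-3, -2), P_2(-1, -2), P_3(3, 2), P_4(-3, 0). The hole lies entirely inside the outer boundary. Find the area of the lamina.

Outer boundary:
Apply Gauss's area formula: 2A = Σ (x_i·y_{i+1} − x_{i+1}·y_i), indices taken mod 7.
Σ = (-6) + (-71) + (-74) + (-60) + (-22) + (-4) + (-4) = -241
Area = |Σ|/2 = 120.5.
Hole:
Apply Gauss's area formula: 2A = Σ (x_i·y_{i+1} − x_{i+1}·y_i), indices taken mod 4.
Cross-terms: 4, 4, 6, 6  ⇒  Σ = 20
Area = |Σ|/2 = 10.
Net area = 120.5 − 10 = 110.5.

110.5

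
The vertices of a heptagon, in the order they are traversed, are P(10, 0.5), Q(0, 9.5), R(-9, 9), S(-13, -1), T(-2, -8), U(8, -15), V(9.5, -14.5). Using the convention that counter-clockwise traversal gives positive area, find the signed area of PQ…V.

Apply the shoelace (surveyor's) formula: 2A = Σ (x_i·y_{i+1} − x_{i+1}·y_i), indices taken mod 7.
Σ = (95) + (85.5) + (126) + (102) + (94) + (26.5) + (149.75) = 678.75
Signed area = Σ/2 = 339.375 (positive ⇒ counter-clockwise traversal).

339.375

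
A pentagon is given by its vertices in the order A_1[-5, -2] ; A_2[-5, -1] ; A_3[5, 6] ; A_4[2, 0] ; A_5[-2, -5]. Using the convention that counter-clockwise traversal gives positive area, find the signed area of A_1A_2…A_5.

Σ = (-5) + (-25) + (-12) + (-10) + (-21) = -73
Signed area = Σ/2 = -36.5 (negative ⇒ clockwise traversal).

-36.5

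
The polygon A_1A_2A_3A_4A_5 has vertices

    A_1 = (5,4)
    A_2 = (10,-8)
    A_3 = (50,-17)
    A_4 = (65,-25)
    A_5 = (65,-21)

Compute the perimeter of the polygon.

140

|A_1A_2| = √((5)² + (-12)²) = √169 = 13
|A_2A_3| = √((40)² + (-9)²) = √1681 = 41
|A_3A_4| = √((15)² + (-8)²) = √289 = 17
|A_4A_5| = √((0)² + (4)²) = √16 = 4
|A_5A_1| = √((-60)² + (25)²) = √4225 = 65
Perimeter = 13 + 41 + 17 + 4 + 65 = 140.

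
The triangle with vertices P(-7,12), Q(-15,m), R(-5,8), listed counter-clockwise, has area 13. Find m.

Write out the shoelace sum; only the two edges meeting at Q involve m:
2·Area = [((-7)·m − (-15)·12) + ((-15)·8 − (-5)·m)] + -4
       = -2·m + 56 = 26
⇒ m = 15.

15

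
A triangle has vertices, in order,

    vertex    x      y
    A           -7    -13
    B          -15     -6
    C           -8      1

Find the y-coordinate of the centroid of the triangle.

-6

Apply the shoelace (surveyor's) formula. First the cross-terms c_i = x_i·y_{i+1} − x_{i+1}·y_i:
  -153, -63, 111  ⇒  2A = -105, A = -52.5.
Then Σ (y_i + y_{i+1})·c_i = 1890, so ȳ = 1890 / (6·(-52.5)) = -6.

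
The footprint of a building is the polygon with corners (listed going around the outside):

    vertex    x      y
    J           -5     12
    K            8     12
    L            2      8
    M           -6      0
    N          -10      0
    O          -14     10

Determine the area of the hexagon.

143

Apply the shoelace formula: 2A = Σ (x_i·y_{i+1} − x_{i+1}·y_i), indices taken mod 6.
Cross-terms: -156, 40, 48, 0, -100, -118  ⇒  Σ = -286
Area = |Σ|/2 = 143.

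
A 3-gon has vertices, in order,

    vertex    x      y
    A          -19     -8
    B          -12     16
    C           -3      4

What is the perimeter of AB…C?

60

|AB| = √((7)² + (24)²) = √625 = 25
|BC| = √((9)² + (-12)²) = √225 = 15
|CA| = √((-16)² + (-12)²) = √400 = 20
Perimeter = 25 + 15 + 20 = 60.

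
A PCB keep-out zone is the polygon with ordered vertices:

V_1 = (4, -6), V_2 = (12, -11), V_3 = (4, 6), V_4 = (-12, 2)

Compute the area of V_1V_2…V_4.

144

Apply the shoelace formula: 2A = Σ (x_i·y_{i+1} − x_{i+1}·y_i), indices taken mod 4.
V_1→V_2: (4)(-11) − (12)(-6) = 28
V_2→V_3: (12)(6) − (4)(-11) = 116
V_3→V_4: (4)(2) − (-12)(6) = 80
V_4→V_1: (-12)(-6) − (4)(2) = 64
Σ = 288
Area = |Σ|/2 = 144.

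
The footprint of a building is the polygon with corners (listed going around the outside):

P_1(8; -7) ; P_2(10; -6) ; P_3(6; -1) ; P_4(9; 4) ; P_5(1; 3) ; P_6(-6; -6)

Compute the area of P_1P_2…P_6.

103

Apply the shoelace formula: 2A = Σ (x_i·y_{i+1} − x_{i+1}·y_i), indices taken mod 6.
Σ = (22) + (26) + (33) + (23) + (12) + (90) = 206
Area = |Σ|/2 = 103.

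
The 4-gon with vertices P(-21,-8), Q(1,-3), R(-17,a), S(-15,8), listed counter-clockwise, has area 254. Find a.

21

The doubled signed area Σ (x_i y_{i+1} − x_{i+1} y_i) is linear in a.
With a=0 it equals 172; the coefficient of a is 16 (from the two edges through R).
So 16·a + 172 = 2·254 = 508 ⇒ a = 21.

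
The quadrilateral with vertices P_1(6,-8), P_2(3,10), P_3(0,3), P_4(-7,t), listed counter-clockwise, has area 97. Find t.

-4

The doubled signed area Σ (x_i y_{i+1} − x_{i+1} y_i) is linear in t.
With t=0 it equals 170; the coefficient of t is -6 (from the two edges through P_4).
So -6·t + 170 = 2·97 = 194 ⇒ t = -4.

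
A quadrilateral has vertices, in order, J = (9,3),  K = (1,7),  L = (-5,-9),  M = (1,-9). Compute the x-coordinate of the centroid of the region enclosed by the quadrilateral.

Apply the shoelace (surveyor's) formula. First the cross-terms c_i = x_i·y_{i+1} − x_{i+1}·y_i:
  60, 26, 54, 84  ⇒  2A = 224, A = 112.
Then Σ (x_i + x_{i+1})·c_i = 1120, so x̄ = 1120 / (6·112) = 5/3.

5/3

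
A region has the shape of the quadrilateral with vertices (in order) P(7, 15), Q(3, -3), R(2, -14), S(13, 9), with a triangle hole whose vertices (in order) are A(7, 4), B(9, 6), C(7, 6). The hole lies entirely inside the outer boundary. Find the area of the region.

113

Outer boundary:
Σ = (-66) + (-36) + (200) + (132) = 230
Area = |Σ|/2 = 115.
Hole:
Apply Gauss's area formula: 2A = Σ (x_i·y_{i+1} − x_{i+1}·y_i), indices taken mod 3.
Σ = (6) + (12) + (-14) = 4
Area = |Σ|/2 = 2.
Net area = 115 − 2 = 113.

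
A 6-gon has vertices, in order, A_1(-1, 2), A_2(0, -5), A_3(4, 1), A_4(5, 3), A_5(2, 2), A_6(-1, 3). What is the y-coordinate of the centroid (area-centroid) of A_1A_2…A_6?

-2/135

Apply the shoelace (surveyor's) formula. First the cross-terms c_i = x_i·y_{i+1} − x_{i+1}·y_i:
  5, 20, 7, 4, 8, 1  ⇒  2A = 45, A = 22.5.
Then Σ (y_i + y_{i+1})·c_i = -2, so ȳ = -2 / (6·22.5) = -2/135.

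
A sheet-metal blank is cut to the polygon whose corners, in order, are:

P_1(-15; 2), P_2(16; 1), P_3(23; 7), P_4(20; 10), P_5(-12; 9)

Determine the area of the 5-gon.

271.5

P_1→P_2: (-15)(1) − (16)(2) = -47
P_2→P_3: (16)(7) − (23)(1) = 89
P_3→P_4: (23)(10) − (20)(7) = 90
P_4→P_5: (20)(9) − (-12)(10) = 300
P_5→P_1: (-12)(2) − (-15)(9) = 111
Σ = 543
Area = |Σ|/2 = 271.5.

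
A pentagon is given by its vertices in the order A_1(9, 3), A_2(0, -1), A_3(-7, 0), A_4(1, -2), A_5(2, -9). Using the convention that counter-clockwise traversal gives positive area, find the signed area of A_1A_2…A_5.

40

Apply the shoelace formula: 2A = Σ (x_i·y_{i+1} − x_{i+1}·y_i), indices taken mod 5.
A_1→A_2: (9)(-1) − (0)(3) = -9
A_2→A_3: (0)(0) − (-7)(-1) = -7
A_3→A_4: (-7)(-2) − (1)(0) = 14
A_4→A_5: (1)(-9) − (2)(-2) = -5
A_5→A_1: (2)(3) − (9)(-9) = 87
Σ = 80
Signed area = Σ/2 = 40 (positive ⇒ counter-clockwise traversal).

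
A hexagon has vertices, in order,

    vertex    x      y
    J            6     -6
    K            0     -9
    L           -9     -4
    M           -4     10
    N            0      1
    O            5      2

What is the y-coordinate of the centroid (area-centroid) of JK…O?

Apply the surveyor's formula. First the cross-terms c_i = x_i·y_{i+1} − x_{i+1}·y_i:
  -54, -81, -106, -4, -5, -42  ⇒  2A = -292, A = -146.
Then Σ (y_i + y_{i+1})·c_i = 1336, so ȳ = 1336 / (6·(-146)) = -334/219.

-334/219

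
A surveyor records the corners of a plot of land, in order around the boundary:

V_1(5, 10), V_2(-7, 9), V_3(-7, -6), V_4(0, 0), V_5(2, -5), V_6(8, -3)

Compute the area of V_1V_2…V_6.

174.5

Apply the shoelace (surveyor's) formula: 2A = Σ (x_i·y_{i+1} − x_{i+1}·y_i), indices taken mod 6.
V_1→V_2: (5)(9) − (-7)(10) = 115
V_2→V_3: (-7)(-6) − (-7)(9) = 105
V_3→V_4: (-7)(0) − (0)(-6) = 0
V_4→V_5: (0)(-5) − (2)(0) = 0
V_5→V_6: (2)(-3) − (8)(-5) = 34
V_6→V_1: (8)(10) − (5)(-3) = 95
Σ = 349
Area = |Σ|/2 = 174.5.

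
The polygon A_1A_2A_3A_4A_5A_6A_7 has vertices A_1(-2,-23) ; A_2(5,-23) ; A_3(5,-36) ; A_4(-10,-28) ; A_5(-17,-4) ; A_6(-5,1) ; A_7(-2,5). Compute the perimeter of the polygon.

108

|A_1A_2| = √((7)² + (0)²) = √49 = 7
|A_2A_3| = √((0)² + (-13)²) = √169 = 13
|A_3A_4| = √((-15)² + (8)²) = √289 = 17
|A_4A_5| = √((-7)² + (24)²) = √625 = 25
|A_5A_6| = √((12)² + (5)²) = √169 = 13
|A_6A_7| = √((3)² + (4)²) = √25 = 5
|A_7A_1| = √((0)² + (-28)²) = √784 = 28
Perimeter = 7 + 13 + 17 + 25 + 13 + 5 + 28 = 108.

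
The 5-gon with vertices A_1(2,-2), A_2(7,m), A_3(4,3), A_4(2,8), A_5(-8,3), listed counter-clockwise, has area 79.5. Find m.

Write out the shoelace sum; only the two edges meeting at A_2 involve m:
2·Area = [(2·m − 7·(-2)) + (7·3 − 4·m)] + 106
       = -2·m + 141 = 159
⇒ m = -9.

-9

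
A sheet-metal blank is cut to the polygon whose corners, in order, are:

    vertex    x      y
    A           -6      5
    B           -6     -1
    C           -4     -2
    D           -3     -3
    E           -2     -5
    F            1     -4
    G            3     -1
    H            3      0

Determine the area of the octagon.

Σ = (36) + (8) + (6) + (9) + (13) + (11) + (3) + (15) = 101
Area = |Σ|/2 = 50.5.

50.5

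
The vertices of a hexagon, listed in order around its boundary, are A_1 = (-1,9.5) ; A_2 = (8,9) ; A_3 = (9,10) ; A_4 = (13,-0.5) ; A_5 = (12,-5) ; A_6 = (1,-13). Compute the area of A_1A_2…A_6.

A_1→A_2: (-1)(9) − (8)(9.5) = -85
A_2→A_3: (8)(10) − (9)(9) = -1
A_3→A_4: (9)(-0.5) − (13)(10) = -134.5
A_4→A_5: (13)(-5) − (12)(-0.5) = -59
A_5→A_6: (12)(-13) − (1)(-5) = -151
A_6→A_1: (1)(9.5) − (-1)(-13) = -3.5
Σ = -434
Area = |Σ|/2 = 217.

217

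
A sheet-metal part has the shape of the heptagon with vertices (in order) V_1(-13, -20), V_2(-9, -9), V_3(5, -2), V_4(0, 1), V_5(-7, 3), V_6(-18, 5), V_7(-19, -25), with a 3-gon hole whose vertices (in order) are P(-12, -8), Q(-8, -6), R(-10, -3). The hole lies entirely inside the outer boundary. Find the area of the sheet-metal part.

Outer boundary:
Apply the shoelace formula: 2A = Σ (x_i·y_{i+1} − x_{i+1}·y_i), indices taken mod 7.
V_1→V_2: (-13)(-9) − (-9)(-20) = -63
V_2→V_3: (-9)(-2) − (5)(-9) = 63
V_3→V_4: (5)(1) − (0)(-2) = 5
V_4→V_5: (0)(3) − (-7)(1) = 7
V_5→V_6: (-7)(5) − (-18)(3) = 19
V_6→V_7: (-18)(-25) − (-19)(5) = 545
V_7→V_1: (-19)(-20) − (-13)(-25) = 55
Σ = 631
Area = |Σ|/2 = 315.5.
Hole:
Apply the surveyor's formula: 2A = Σ (x_i·y_{i+1} − x_{i+1}·y_i), indices taken mod 3.
P→Q: (-12)(-6) − (-8)(-8) = 8
Q→R: (-8)(-3) − (-10)(-6) = -36
R→P: (-10)(-8) − (-12)(-3) = 44
Σ = 16
Area = |Σ|/2 = 8.
Net area = 315.5 − 8 = 307.5.

307.5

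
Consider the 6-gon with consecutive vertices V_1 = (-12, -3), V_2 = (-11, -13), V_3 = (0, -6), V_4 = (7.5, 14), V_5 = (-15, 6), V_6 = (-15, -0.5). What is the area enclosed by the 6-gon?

312.75

V_1→V_2: (-12)(-13) − (-11)(-3) = 123
V_2→V_3: (-11)(-6) − (0)(-13) = 66
V_3→V_4: (0)(14) − (7.5)(-6) = 45
V_4→V_5: (7.5)(6) − (-15)(14) = 255
V_5→V_6: (-15)(-0.5) − (-15)(6) = 97.5
V_6→V_1: (-15)(-3) − (-12)(-0.5) = 39
Σ = 625.5
Area = |Σ|/2 = 312.75.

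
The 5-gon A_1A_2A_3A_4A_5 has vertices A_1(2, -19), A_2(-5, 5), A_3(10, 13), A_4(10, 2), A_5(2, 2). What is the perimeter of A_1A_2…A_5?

|A_1A_2| = √((-7)² + (24)²) = √625 = 25
|A_2A_3| = √((15)² + (8)²) = √289 = 17
|A_3A_4| = √((0)² + (-11)²) = √121 = 11
|A_4A_5| = √((-8)² + (0)²) = √64 = 8
|A_5A_1| = √((0)² + (-21)²) = √441 = 21
Perimeter = 25 + 17 + 11 + 8 + 21 = 82.

82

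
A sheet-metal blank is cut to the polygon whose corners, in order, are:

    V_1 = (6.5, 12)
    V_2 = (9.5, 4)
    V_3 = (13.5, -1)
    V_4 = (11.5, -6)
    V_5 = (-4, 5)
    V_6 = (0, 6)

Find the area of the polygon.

Cross-terms: -88, -63.5, -69.5, 33.5, -24, -39  ⇒  Σ = -250.5
Area = |Σ|/2 = 125.25.

125.25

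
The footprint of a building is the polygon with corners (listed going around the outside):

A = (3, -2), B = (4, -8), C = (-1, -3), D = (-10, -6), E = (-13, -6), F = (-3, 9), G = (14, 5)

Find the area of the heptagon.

Σ = (-16) + (-20) + (-24) + (-18) + (-135) + (-141) + (-43) = -397
Area = |Σ|/2 = 198.5.

198.5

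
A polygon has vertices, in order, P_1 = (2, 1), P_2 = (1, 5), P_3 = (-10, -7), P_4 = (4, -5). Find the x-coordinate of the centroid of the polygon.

Apply the shoelace formula. First the cross-terms c_i = x_i·y_{i+1} − x_{i+1}·y_i:
  9, 43, 78, 14  ⇒  2A = 144, A = 72.
Then Σ (x_i + x_{i+1})·c_i = -744, so x̄ = -744 / (6·72) = -31/18.

-31/18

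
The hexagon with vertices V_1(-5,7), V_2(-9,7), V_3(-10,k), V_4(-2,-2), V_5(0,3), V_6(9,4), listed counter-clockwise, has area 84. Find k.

0

Write out the shoelace sum; only the two edges meeting at V_3 involve k:
2·Area = [((-9)·k − (-10)·7) + ((-10)·(-2) − (-2)·k)] + 78
       = -7·k + 168 = 168
⇒ k = 0.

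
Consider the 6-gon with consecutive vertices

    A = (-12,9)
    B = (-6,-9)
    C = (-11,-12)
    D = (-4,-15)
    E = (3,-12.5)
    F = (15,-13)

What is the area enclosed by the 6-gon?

Σ = (162) + (-27) + (117) + (95) + (148.5) + (-21) = 474.5
Area = |Σ|/2 = 237.25.

237.25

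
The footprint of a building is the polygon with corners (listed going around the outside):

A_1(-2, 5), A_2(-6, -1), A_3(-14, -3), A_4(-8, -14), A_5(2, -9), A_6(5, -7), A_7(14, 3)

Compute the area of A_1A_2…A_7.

264

Apply the shoelace (surveyor's) formula: 2A = Σ (x_i·y_{i+1} − x_{i+1}·y_i), indices taken mod 7.
Σ = (32) + (4) + (172) + (100) + (31) + (113) + (76) = 528
Area = |Σ|/2 = 264.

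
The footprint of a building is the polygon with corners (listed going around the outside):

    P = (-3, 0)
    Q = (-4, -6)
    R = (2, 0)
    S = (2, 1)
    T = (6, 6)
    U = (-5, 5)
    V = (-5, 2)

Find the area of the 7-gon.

59.5

Apply the shoelace formula: 2A = Σ (x_i·y_{i+1} − x_{i+1}·y_i), indices taken mod 7.
Σ = (18) + (12) + (2) + (6) + (60) + (15) + (6) = 119
Area = |Σ|/2 = 59.5.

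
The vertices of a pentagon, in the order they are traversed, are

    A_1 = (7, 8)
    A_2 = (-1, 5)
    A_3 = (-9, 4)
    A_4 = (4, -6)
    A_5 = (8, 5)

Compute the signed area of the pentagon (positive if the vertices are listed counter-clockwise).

Apply the surveyor's formula: 2A = Σ (x_i·y_{i+1} − x_{i+1}·y_i), indices taken mod 5.
A_1→A_2: (7)(5) − (-1)(8) = 43
A_2→A_3: (-1)(4) − (-9)(5) = 41
A_3→A_4: (-9)(-6) − (4)(4) = 38
A_4→A_5: (4)(5) − (8)(-6) = 68
A_5→A_1: (8)(8) − (7)(5) = 29
Σ = 219
Signed area = Σ/2 = 109.5 (positive ⇒ counter-clockwise traversal).

109.5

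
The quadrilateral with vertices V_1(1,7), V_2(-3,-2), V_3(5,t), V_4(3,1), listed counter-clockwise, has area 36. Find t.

-3

The doubled signed area Σ (x_i y_{i+1} − x_{i+1} y_i) is linear in t.
With t=0 it equals 54; the coefficient of t is -6 (from the two edges through V_3).
So -6·t + 54 = 2·36 = 72 ⇒ t = -3.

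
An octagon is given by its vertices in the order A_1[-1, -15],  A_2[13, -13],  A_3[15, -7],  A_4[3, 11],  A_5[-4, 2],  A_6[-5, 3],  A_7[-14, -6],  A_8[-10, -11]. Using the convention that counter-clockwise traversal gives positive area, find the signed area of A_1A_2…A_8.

Apply the surveyor's formula: 2A = Σ (x_i·y_{i+1} − x_{i+1}·y_i), indices taken mod 8.
Σ = (208) + (104) + (186) + (50) + (-2) + (72) + (94) + (139) = 851
Signed area = Σ/2 = 425.5 (positive ⇒ counter-clockwise traversal).

425.5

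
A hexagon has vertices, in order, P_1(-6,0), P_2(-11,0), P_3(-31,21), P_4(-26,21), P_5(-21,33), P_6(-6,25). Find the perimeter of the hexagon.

94

|P_1P_2| = √((-5)² + (0)²) = √25 = 5
|P_2P_3| = √((-20)² + (21)²) = √841 = 29
|P_3P_4| = √((5)² + (0)²) = √25 = 5
|P_4P_5| = √((5)² + (12)²) = √169 = 13
|P_5P_6| = √((15)² + (-8)²) = √289 = 17
|P_6P_1| = √((0)² + (-25)²) = √625 = 25
Perimeter = 5 + 29 + 5 + 13 + 17 + 25 = 94.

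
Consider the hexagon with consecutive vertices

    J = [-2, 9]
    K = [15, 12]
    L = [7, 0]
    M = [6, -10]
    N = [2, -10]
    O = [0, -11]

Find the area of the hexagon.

Cross-terms: -159, -84, -70, -40, -22, -22  ⇒  Σ = -397
Area = |Σ|/2 = 198.5.

198.5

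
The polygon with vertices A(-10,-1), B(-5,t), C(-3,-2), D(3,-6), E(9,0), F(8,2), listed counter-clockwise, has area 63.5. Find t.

-2

Write out the shoelace sum; only the two edges meeting at B involve t:
2·Area = [((-10)·t − (-5)·(-1)) + ((-5)·(-2) − (-3)·t)] + 108
       = -7·t + 113 = 127
⇒ t = -2.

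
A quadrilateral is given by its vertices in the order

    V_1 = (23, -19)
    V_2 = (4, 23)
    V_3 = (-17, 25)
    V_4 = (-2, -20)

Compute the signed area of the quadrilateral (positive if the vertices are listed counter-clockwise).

V_1→V_2: (23)(23) − (4)(-19) = 605
V_2→V_3: (4)(25) − (-17)(23) = 491
V_3→V_4: (-17)(-20) − (-2)(25) = 390
V_4→V_1: (-2)(-19) − (23)(-20) = 498
Σ = 1984
Signed area = Σ/2 = 992 (positive ⇒ counter-clockwise traversal).

992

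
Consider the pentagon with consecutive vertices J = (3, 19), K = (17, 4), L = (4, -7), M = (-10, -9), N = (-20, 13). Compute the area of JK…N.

Apply the surveyor's formula: 2A = Σ (x_i·y_{i+1} − x_{i+1}·y_i), indices taken mod 5.
Σ = (-311) + (-135) + (-106) + (-310) + (-419) = -1281
Area = |Σ|/2 = 640.5.

640.5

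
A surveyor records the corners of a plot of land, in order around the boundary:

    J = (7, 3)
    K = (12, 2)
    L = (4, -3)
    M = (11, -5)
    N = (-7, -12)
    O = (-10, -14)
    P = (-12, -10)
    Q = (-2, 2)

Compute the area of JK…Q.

187

Apply the shoelace formula: 2A = Σ (x_i·y_{i+1} − x_{i+1}·y_i), indices taken mod 8.
Cross-terms: -22, -44, 13, -167, -22, -68, -44, -20  ⇒  Σ = -374
Area = |Σ|/2 = 187.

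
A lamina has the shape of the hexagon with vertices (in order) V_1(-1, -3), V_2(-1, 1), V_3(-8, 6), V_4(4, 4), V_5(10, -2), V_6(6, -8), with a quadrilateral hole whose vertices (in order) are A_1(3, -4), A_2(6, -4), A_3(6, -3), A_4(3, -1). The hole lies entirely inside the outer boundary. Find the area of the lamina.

94

Outer boundary:
Apply the shoelace (surveyor's) formula: 2A = Σ (x_i·y_{i+1} − x_{i+1}·y_i), indices taken mod 6.
V_1→V_2: (-1)(1) − (-1)(-3) = -4
V_2→V_3: (-1)(6) − (-8)(1) = 2
V_3→V_4: (-8)(4) − (4)(6) = -56
V_4→V_5: (4)(-2) − (10)(4) = -48
V_5→V_6: (10)(-8) − (6)(-2) = -68
V_6→V_1: (6)(-3) − (-1)(-8) = -26
Σ = -200
Area = |Σ|/2 = 100.
Hole:
Apply Gauss's area formula: 2A = Σ (x_i·y_{i+1} − x_{i+1}·y_i), indices taken mod 4.
Cross-terms: 12, 6, 3, -9  ⇒  Σ = 12
Area = |Σ|/2 = 6.
Net area = 100 − 6 = 94.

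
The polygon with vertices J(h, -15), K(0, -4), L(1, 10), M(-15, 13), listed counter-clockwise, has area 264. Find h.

Write out the shoelace sum; only the two edges meeting at J involve h:
2·Area = [((-15)·(-15) − h·13) + (h·(-4) − 0·(-15))] + 167
       = -17·h + 392 = 528
⇒ h = -8.

-8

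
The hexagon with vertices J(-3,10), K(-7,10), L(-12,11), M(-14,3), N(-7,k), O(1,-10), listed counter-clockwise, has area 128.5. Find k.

1

Write out the shoelace sum; only the two edges meeting at N involve k:
2·Area = [((-14)·k − (-7)·3) + ((-7)·(-10) − 1·k)] + 181
       = -15·k + 272 = 257
⇒ k = 1.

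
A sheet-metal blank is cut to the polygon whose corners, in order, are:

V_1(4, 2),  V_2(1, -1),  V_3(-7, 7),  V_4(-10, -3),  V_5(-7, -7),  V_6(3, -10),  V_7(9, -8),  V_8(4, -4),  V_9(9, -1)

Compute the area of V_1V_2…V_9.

Apply the surveyor's formula: 2A = Σ (x_i·y_{i+1} − x_{i+1}·y_i), indices taken mod 9.
V_1→V_2: (4)(-1) − (1)(2) = -6
V_2→V_3: (1)(7) − (-7)(-1) = 0
V_3→V_4: (-7)(-3) − (-10)(7) = 91
V_4→V_5: (-10)(-7) − (-7)(-3) = 49
V_5→V_6: (-7)(-10) − (3)(-7) = 91
V_6→V_7: (3)(-8) − (9)(-10) = 66
V_7→V_8: (9)(-4) − (4)(-8) = -4
V_8→V_9: (4)(-1) − (9)(-4) = 32
V_9→V_1: (9)(2) − (4)(-1) = 22
Σ = 341
Area = |Σ|/2 = 170.5.

170.5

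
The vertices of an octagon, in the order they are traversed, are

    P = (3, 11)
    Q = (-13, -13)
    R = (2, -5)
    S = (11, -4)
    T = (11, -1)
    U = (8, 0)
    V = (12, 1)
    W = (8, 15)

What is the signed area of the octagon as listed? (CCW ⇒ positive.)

253

Apply the surveyor's formula: 2A = Σ (x_i·y_{i+1} − x_{i+1}·y_i), indices taken mod 8.
P→Q: (3)(-13) − (-13)(11) = 104
Q→R: (-13)(-5) − (2)(-13) = 91
R→S: (2)(-4) − (11)(-5) = 47
S→T: (11)(-1) − (11)(-4) = 33
T→U: (11)(0) − (8)(-1) = 8
U→V: (8)(1) − (12)(0) = 8
V→W: (12)(15) − (8)(1) = 172
W→P: (8)(11) − (3)(15) = 43
Σ = 506
Signed area = Σ/2 = 253 (positive ⇒ counter-clockwise traversal).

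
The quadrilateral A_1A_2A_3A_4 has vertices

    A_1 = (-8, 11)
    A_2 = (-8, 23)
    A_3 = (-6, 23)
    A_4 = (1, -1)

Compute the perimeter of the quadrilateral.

54

|A_1A_2| = √((0)² + (12)²) = √144 = 12
|A_2A_3| = √((2)² + (0)²) = √4 = 2
|A_3A_4| = √((7)² + (-24)²) = √625 = 25
|A_4A_1| = √((-9)² + (12)²) = √225 = 15
Perimeter = 12 + 2 + 25 + 15 = 54.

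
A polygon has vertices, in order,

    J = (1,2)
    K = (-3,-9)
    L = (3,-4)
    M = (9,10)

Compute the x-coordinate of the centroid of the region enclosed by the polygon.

Apply the shoelace formula. First the cross-terms c_i = x_i·y_{i+1} − x_{i+1}·y_i:
  -3, 39, 66, 8  ⇒  2A = 110, A = 55.
Then Σ (x_i + x_{i+1})·c_i = 878, so x̄ = 878 / (6·55) = 439/165.

439/165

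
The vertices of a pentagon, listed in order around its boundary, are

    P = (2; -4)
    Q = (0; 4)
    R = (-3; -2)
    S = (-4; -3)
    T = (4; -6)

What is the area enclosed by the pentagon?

26.5

Cross-terms: 8, 12, 1, 36, -4  ⇒  Σ = 53
Area = |Σ|/2 = 26.5.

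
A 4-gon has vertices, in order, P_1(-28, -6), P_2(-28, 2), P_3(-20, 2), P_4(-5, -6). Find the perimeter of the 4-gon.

56

|P_1P_2| = √((0)² + (8)²) = √64 = 8
|P_2P_3| = √((8)² + (0)²) = √64 = 8
|P_3P_4| = √((15)² + (-8)²) = √289 = 17
|P_4P_1| = √((-23)² + (0)²) = √529 = 23
Perimeter = 8 + 8 + 17 + 23 = 56.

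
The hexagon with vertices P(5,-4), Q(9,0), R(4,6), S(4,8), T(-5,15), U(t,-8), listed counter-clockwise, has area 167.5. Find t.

-3

Write out the shoelace sum; only the two edges meeting at U involve t:
2·Area = [((-5)·(-8) − t·15) + (t·(-4) − 5·(-8))] + 198
       = -19·t + 278 = 335
⇒ t = -3.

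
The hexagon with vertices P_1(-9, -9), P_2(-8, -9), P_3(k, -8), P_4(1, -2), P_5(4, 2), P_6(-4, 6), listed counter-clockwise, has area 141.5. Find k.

The doubled signed area Σ (x_i y_{i+1} − x_{i+1} y_i) is linear in k.
With k=0 it equals 213; the coefficient of k is 7 (from the two edges through P_3).
So 7·k + 213 = 2·141.5 = 283 ⇒ k = 10.

10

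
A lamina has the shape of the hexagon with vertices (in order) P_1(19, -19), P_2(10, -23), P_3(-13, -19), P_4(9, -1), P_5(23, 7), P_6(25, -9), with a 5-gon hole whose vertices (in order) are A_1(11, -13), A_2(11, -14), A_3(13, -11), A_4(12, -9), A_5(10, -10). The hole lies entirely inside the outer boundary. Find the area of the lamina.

Outer boundary:
Cross-terms: -247, -489, 184, 86, -382, -304  ⇒  Σ = -1152
Area = |Σ|/2 = 576.
Hole:
Apply the shoelace (surveyor's) formula: 2A = Σ (x_i·y_{i+1} − x_{i+1}·y_i), indices taken mod 5.
Σ = (-11) + (61) + (15) + (-30) + (-20) = 15
Area = |Σ|/2 = 7.5.
Net area = 576 − 7.5 = 568.5.

568.5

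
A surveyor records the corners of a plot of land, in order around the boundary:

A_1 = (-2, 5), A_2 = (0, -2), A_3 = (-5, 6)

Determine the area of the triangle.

Σ = (4) + (-10) + (-13) = -19
Area = |Σ|/2 = 9.5.

9.5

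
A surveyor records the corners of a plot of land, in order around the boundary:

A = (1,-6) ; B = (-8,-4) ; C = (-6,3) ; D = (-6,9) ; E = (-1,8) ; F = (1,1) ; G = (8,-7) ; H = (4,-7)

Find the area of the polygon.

Apply the surveyor's formula: 2A = Σ (x_i·y_{i+1} − x_{i+1}·y_i), indices taken mod 8.
Cross-terms: -52, -48, -36, -39, -9, -15, -28, -17  ⇒  Σ = -244
Area = |Σ|/2 = 122.

122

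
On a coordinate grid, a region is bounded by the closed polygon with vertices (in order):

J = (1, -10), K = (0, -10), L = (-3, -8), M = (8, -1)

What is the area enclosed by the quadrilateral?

Apply the shoelace (surveyor's) formula: 2A = Σ (x_i·y_{i+1} − x_{i+1}·y_i), indices taken mod 4.
J→K: (1)(-10) − (0)(-10) = -10
K→L: (0)(-8) − (-3)(-10) = -30
L→M: (-3)(-1) − (8)(-8) = 67
M→J: (8)(-10) − (1)(-1) = -79
Σ = -52
Area = |Σ|/2 = 26.

26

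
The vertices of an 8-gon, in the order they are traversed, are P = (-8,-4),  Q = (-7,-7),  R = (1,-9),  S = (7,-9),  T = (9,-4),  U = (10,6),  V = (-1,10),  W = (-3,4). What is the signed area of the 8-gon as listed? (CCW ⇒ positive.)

237.5

Apply the surveyor's formula: 2A = Σ (x_i·y_{i+1} − x_{i+1}·y_i), indices taken mod 8.
P→Q: (-8)(-7) − (-7)(-4) = 28
Q→R: (-7)(-9) − (1)(-7) = 70
R→S: (1)(-9) − (7)(-9) = 54
S→T: (7)(-4) − (9)(-9) = 53
T→U: (9)(6) − (10)(-4) = 94
U→V: (10)(10) − (-1)(6) = 106
V→W: (-1)(4) − (-3)(10) = 26
W→P: (-3)(-4) − (-8)(4) = 44
Σ = 475
Signed area = Σ/2 = 237.5 (positive ⇒ counter-clockwise traversal).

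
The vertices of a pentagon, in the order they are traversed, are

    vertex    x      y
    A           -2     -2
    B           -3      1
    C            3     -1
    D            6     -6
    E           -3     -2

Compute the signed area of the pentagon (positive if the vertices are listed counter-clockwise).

-24

Σ = (-8) + (0) + (-12) + (-30) + (2) = -48
Signed area = Σ/2 = -24 (negative ⇒ clockwise traversal).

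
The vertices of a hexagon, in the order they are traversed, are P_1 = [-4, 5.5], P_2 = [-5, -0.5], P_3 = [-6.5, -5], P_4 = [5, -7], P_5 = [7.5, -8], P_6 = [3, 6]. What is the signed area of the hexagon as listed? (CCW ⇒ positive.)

121.875

Apply Gauss's area formula: 2A = Σ (x_i·y_{i+1} − x_{i+1}·y_i), indices taken mod 6.
P_1→P_2: (-4)(-0.5) − (-5)(5.5) = 29.5
P_2→P_3: (-5)(-5) − (-6.5)(-0.5) = 21.75
P_3→P_4: (-6.5)(-7) − (5)(-5) = 70.5
P_4→P_5: (5)(-8) − (7.5)(-7) = 12.5
P_5→P_6: (7.5)(6) − (3)(-8) = 69
P_6→P_1: (3)(5.5) − (-4)(6) = 40.5
Σ = 243.75
Signed area = Σ/2 = 121.875 (positive ⇒ counter-clockwise traversal).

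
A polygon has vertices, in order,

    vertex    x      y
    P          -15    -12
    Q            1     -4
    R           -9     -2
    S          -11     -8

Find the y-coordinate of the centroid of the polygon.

-52/9

Apply the shoelace (surveyor's) formula. First the cross-terms c_i = x_i·y_{i+1} − x_{i+1}·y_i:
  72, -38, 50, 12  ⇒  2A = 96, A = 48.
Then Σ (y_i + y_{i+1})·c_i = -1664, so ȳ = -1664 / (6·48) = -52/9.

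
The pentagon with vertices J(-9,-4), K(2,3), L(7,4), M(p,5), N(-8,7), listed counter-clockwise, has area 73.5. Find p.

The doubled signed area Σ (x_i y_{i+1} − x_{i+1} y_i) is linear in p.
With p=0 it equals 138; the coefficient of p is 3 (from the two edges through M).
So 3·p + 138 = 2·73.5 = 147 ⇒ p = 3.

3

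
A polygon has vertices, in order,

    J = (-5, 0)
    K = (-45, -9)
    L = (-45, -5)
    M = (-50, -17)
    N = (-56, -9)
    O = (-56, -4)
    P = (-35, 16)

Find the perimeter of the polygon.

|JK| = √((-40)² + (-9)²) = √1681 = 41
|KL| = √((0)² + (4)²) = √16 = 4
|LM| = √((-5)² + (-12)²) = √169 = 13
|MN| = √((-6)² + (8)²) = √100 = 10
|NO| = √((0)² + (5)²) = √25 = 5
|OP| = √((21)² + (20)²) = √841 = 29
|PJ| = √((30)² + (-16)²) = √1156 = 34
Perimeter = 41 + 4 + 13 + 10 + 5 + 29 + 34 = 136.

136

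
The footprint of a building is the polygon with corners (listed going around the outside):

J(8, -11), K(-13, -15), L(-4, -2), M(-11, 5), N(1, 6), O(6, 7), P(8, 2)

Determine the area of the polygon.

293.5

Apply Gauss's area formula: 2A = Σ (x_i·y_{i+1} − x_{i+1}·y_i), indices taken mod 7.
Σ = (-263) + (-34) + (-42) + (-71) + (-29) + (-44) + (-104) = -587
Area = |Σ|/2 = 293.5.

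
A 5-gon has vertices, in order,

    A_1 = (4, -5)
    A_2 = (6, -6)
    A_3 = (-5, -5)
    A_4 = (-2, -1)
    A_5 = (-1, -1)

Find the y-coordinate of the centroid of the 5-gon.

Apply the surveyor's formula. First the cross-terms c_i = x_i·y_{i+1} − x_{i+1}·y_i:
  6, -60, -5, 1, 9  ⇒  2A = -49, A = -24.5.
Then Σ (y_i + y_{i+1})·c_i = 568, so ȳ = 568 / (6·(-24.5)) = -568/147.

-568/147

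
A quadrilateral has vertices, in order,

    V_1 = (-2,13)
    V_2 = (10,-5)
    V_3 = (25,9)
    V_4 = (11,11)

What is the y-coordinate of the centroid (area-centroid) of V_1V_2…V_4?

Apply the surveyor's formula. First the cross-terms c_i = x_i·y_{i+1} − x_{i+1}·y_i:
  -120, 215, 176, 165  ⇒  2A = 436, A = 218.
Then Σ (y_i + y_{i+1})·c_i = 7380, so ȳ = 7380 / (6·218) = 615/109.

615/109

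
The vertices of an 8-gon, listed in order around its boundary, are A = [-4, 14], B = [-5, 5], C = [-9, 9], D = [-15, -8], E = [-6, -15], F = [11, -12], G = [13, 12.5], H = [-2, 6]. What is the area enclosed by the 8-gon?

531.75

Σ = (50) + (0) + (207) + (177) + (237) + (293.5) + (103) + (-4) = 1063.5
Area = |Σ|/2 = 531.75.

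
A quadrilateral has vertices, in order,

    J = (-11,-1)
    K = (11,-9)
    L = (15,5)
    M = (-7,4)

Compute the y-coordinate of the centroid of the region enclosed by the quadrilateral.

-142/223

Apply the surveyor's formula. First the cross-terms c_i = x_i·y_{i+1} − x_{i+1}·y_i:
  110, 190, 95, 51  ⇒  2A = 446, A = 223.
Then Σ (y_i + y_{i+1})·c_i = -852, so ȳ = -852 / (6·223) = -142/223.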